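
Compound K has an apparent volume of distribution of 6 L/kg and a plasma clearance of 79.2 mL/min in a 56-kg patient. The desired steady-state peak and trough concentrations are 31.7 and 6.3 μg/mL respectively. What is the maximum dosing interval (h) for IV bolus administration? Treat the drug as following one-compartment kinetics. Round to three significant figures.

114 h

Total Vd = 6 × 56 = 336.0 L
CL = 79.2 mL/min = 79.2 × 0.06 = 4.752 L/h
k = CL / Vd = 4.752 / 336.0 = 0.01414 h⁻¹
Between IV bolus doses, concentration decays as C = C₀·e^(−kτ), so C_peak/C_trough = e^(kτ).
τ_max = ln(C_peak/C_trough) / k = ln(31.7/6.3) / 0.01414 = 1.616 / 0.01414 = 114.3 h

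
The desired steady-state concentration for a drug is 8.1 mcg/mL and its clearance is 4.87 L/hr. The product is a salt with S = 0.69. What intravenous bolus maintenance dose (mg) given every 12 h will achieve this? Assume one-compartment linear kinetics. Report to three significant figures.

686 mg

D = CL × Css × τ / S = 4.870 × 8.1 × 12 / 0.69 = 686.0 mg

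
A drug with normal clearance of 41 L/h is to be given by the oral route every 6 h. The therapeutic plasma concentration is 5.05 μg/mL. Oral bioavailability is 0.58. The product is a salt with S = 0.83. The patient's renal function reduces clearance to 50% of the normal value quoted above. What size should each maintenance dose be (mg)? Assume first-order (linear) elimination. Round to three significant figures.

1290 mg

Patient clearance = 0.5 × 41.00 = 20.50 L/h
D = CL × Css × τ / F / S = 20.50 × 5.05 × 6 / 0.58 / 0.83 = 1290 mg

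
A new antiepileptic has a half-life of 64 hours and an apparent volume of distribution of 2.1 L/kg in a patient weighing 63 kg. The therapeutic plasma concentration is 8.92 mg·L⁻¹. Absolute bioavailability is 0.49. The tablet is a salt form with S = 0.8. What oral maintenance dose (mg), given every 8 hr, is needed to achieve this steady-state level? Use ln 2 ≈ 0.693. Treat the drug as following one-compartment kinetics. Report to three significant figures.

Vd(total) = 63 kg × 2.1 L/kg = 132.3 L
CL = 0.693 × Vd / t½ = 0.693 × 132.3 / 64 = 1.433 L/h
D = CL × Css × τ / F / S = 1.433 × 8.92 × 8 / 0.49 / 0.8 = 260.9 mg

261 mg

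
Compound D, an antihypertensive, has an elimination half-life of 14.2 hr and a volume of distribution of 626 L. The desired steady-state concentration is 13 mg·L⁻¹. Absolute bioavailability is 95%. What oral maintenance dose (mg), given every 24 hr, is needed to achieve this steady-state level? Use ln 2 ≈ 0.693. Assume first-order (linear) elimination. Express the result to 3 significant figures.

k = 0.693/14.2 = 0.04880 h⁻¹, so CL = k·Vd = 0.04880 × 626.0 = 30.55 L/h
D = CL × Css × τ / F = 30.55 × 13 × 24 / 0.95 = 10030 mg

10000 mg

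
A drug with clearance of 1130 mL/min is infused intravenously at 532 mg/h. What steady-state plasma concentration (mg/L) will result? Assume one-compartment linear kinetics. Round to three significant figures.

CL = 1130 mL/min × 60/1000 = 67.80 L/h
Css = rate / CL = 532 / 67.80 = 7.847 mg/L

7.85 mg/L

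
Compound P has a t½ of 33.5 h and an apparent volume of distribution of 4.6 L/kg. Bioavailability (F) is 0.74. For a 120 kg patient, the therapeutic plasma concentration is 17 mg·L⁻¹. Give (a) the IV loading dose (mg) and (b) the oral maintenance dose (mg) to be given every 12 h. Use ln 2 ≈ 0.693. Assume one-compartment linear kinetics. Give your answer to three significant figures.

Vd = 4.6 L/kg × 120 kg = 552.0 L
LD = Vd × C = 552.0 × 17 = 9384 mg
CL = 0.693 × Vd / t½ = 0.693 × 552.0 / 33.5 = 11.42 L/h
D = CL × Css × τ / F = 11.42 × 17 × 12 / 0.74 = 3148 mg

(a) 9380 mg; (b) 3150 mg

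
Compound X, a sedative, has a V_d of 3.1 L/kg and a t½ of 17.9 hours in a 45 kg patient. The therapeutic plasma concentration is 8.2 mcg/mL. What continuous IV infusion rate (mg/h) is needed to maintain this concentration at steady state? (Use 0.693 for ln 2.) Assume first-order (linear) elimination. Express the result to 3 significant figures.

44.3 mg/h

Vd(total) = 45 kg × 3.1 L/kg = 139.5 L
CL = ln 2 · Vd / t½ = 0.693 × 139.5 / 17.9 = 5.401 L/h
Infusion rate = CL × Css = 5.401 × 8.2 = 44.29 mg/h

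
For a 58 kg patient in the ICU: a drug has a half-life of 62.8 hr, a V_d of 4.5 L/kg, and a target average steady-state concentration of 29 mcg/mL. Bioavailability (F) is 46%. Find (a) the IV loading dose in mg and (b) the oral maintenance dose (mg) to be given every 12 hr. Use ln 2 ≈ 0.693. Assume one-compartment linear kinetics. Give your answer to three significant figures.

Vd(total) = 58 kg × 4.5 L/kg = 261.0 L
LD = Vd × C = 261.0 × 29 = 7569 mg
CL = 0.693 × Vd / t½ = 0.693 × 261.0 / 62.8 = 2.880 L/h
D = CL × Css × τ / F = 2.880 × 29 × 12 / 0.46 = 2179 mg

(a) 7570 mg; (b) 2180 mg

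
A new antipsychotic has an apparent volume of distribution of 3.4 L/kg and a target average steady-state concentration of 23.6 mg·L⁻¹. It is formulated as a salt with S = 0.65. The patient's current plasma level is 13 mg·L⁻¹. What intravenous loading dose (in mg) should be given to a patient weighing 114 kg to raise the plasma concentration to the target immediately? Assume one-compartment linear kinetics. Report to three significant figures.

6320 mg

Total Vd = 3.4 × 114 = 387.6 L
The loading dose fills Vd to the target concentration.
Concentration deficit ΔC = 23.6 − 13 = 10.60 mg/L
LD = Vd × ΔC / S = 387.6 × 10.60 / 0.65 = 6321 mg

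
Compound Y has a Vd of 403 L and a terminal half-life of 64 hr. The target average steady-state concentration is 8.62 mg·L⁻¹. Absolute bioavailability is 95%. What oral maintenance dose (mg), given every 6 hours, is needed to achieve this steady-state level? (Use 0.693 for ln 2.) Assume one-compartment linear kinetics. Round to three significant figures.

238 mg

CL = 0.693 × Vd / t½ = 0.693 × 403.0 / 64 = 4.364 L/h
D = CL × Css × τ / F = 4.364 × 8.62 × 6 / 0.95 = 237.6 mg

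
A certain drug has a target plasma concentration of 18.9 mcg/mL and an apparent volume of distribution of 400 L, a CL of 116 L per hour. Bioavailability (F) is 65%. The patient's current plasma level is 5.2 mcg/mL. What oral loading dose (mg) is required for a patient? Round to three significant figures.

Concentration deficit ΔC = 18.9 − 5.2 = 13.70 mg/L
LD = Vd × ΔC / F = 400.0 × 13.70 / 0.65 = 8431 mg

8430 mg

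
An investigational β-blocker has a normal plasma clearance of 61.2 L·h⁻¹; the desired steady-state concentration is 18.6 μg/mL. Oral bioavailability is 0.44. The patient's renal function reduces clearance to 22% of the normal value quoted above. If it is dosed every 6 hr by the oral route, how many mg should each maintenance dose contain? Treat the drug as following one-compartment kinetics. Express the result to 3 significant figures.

3410 mg

Patient clearance = 0.22 × 61.20 = 13.46 L/h
At steady state, dose per interval replaces the amount cleared in that interval: F·D/τ = CL·Css.
D = CL × Css × τ / F = 13.46 × 18.6 × 6 / 0.44 = 3414 mg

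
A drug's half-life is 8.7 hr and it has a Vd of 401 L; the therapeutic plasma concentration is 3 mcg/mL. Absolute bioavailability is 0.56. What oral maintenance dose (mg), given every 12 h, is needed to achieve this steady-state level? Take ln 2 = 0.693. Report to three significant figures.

CL = 0.693 × Vd / t½ = 0.693 × 401.0 / 8.7 = 31.94 L/h
D = CL × Css × τ / F = 31.94 × 3 × 12 / 0.56 = 2053 mg

2050 mg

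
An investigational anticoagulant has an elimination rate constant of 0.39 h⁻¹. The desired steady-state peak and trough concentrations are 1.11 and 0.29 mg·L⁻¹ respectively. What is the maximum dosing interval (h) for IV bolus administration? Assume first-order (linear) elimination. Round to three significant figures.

3.44 h

Between IV bolus doses, concentration decays as C = C₀·e^(−kτ), so C_peak/C_trough = e^(kτ).
τ_max = ln(C_peak/C_trough) / k = ln(1.11/0.29) / 0.3900 = 1.342 / 0.3900 = 3.441 h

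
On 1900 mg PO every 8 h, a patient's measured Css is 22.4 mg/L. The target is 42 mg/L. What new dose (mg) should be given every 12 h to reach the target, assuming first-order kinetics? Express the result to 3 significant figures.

With linear kinetics, Css is proportional to dose rate (D/τ) at fixed clearance.
D₂ = D₁ × (Css,target / Css,current) × (τ₂/τ₁) = 1900 × (42/22.4) × (12/8) = 5344 mg

5340 mg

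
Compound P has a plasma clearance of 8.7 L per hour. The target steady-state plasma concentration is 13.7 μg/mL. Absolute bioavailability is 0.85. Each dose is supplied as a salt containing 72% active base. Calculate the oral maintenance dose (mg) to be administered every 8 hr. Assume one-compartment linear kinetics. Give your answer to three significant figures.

1560 mg

D = CL × Css × τ / F / S = 8.700 × 13.7 × 8 / 0.85 / 0.72 = 1558 mg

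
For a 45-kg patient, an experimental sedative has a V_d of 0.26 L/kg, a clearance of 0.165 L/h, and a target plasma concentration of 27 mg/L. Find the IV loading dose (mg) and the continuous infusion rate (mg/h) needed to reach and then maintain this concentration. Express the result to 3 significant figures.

(a) 316 mg; (b) 4.46 mg/h

Vd(total) = 45 kg × 0.26 L/kg = 11.70 L
Loading dose = Vd × C = 11.70 × 27 = 315.9 mg
Maintenance: replace elimination → rate = CL × Css = 0.1650 × 27 = 4.455 mg/h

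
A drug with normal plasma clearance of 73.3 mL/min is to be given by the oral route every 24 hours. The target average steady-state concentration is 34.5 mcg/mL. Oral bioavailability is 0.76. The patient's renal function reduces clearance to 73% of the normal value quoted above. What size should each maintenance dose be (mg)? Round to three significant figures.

3500 mg

CL = 73.3 mL/min = 73.3 × 0.06 = 4.398 L/h
Patient clearance = 0.73 × 4.398 = 3.211 L/h
D = CL × Css × τ / F = 3.211 × 34.5 × 24 / 0.76 = 3498 mg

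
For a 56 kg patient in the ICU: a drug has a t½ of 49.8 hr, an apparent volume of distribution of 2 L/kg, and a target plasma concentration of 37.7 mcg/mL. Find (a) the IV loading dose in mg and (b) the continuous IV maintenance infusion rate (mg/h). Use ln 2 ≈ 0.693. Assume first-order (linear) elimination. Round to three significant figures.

Vd = 2 L/kg × 56 kg = 112.0 L
LD = Vd × C = 112.0 × 37.7 = 4222 mg
CL = 0.693 × Vd / t½ = 0.693 × 112.0 / 49.8 = 1.559 L/h
Infusion rate = CL × Css = 1.559 × 37.7 = 58.77 mg/h

(a) 4220 mg; (b) 58.8 mg/h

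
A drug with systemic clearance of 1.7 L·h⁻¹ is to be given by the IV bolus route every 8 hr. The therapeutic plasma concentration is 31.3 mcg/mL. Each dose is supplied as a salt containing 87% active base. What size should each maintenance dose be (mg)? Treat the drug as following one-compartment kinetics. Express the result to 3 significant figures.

489 mg

D = CL × Css × τ / S = 1.700 × 31.3 × 8 / 0.87 = 489.3 mg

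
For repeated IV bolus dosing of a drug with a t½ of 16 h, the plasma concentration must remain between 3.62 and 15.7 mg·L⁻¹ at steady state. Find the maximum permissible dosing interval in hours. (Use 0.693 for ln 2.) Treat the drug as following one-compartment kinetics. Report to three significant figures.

33.9 h

k = 0.693 / t½ = 0.693 / 16 = 0.04331 h⁻¹
Between IV bolus doses, concentration decays as C = C₀·e^(−kτ), so C_peak/C_trough = e^(kτ).
τ_max = ln(C_peak/C_trough) / k = ln(15.7/3.62) / 0.04331 = 1.467 / 0.04331 = 33.87 h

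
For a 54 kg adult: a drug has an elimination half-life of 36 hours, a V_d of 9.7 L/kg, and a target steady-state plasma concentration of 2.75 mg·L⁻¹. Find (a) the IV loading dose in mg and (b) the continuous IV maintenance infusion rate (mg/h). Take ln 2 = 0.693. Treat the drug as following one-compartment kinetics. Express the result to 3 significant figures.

Vd(total) = 54 kg × 9.7 L/kg = 523.8 L
LD = Vd × C = 523.8 × 2.75 = 1440 mg
CL = 0.693 × Vd / t½ = 0.693 × 523.8 / 36 = 10.08 L/h
Infusion rate = CL × Css = 10.08 × 2.75 = 27.72 mg/h

(a) 1440 mg; (b) 27.7 mg/h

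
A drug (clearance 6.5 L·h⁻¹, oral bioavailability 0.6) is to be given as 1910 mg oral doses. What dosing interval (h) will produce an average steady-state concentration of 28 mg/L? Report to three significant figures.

F·D/τ = CL·Css → τ = F·D / (CL·Css).
τ = 0.6 × 1910 / (6.5 × 28) = 6.297 h

6.30 h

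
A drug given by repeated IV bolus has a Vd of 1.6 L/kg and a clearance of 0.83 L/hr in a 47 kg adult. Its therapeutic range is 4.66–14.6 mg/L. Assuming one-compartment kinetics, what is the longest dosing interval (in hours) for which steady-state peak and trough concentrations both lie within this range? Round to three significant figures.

Vd = 1.6 L/kg × 47 kg = 75.20 L
k = CL / Vd = 0.8300 / 75.20 = 0.01104 h⁻¹
Between IV bolus doses, concentration decays as C = C₀·e^(−kτ), so C_peak/C_trough = e^(kτ).
τ_max = ln(C_peak/C_trough) / k = ln(14.6/4.66) / 0.01104 = 1.142 / 0.01104 = 103.4 h

103 h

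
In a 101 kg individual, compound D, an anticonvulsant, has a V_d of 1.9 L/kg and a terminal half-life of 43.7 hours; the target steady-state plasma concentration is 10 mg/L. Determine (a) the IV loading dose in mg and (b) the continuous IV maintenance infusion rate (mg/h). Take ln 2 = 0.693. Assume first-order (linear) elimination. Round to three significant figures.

Total Vd = 1.9 × 101 = 191.9 L
LD = Vd × C = 191.9 × 10 = 1919 mg
CL = 0.693 × Vd / t½ = 0.693 × 191.9 / 43.7 = 3.043 L/h
Infusion rate = CL × Css = 3.043 × 10 = 30.43 mg/h

(a) 1920 mg; (b) 30.4 mg/h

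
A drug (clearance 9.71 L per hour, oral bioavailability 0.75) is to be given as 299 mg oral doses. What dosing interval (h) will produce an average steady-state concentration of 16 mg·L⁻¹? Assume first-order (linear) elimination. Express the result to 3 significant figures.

F·D/τ = CL·Css → τ = F·D / (CL·Css).
τ = 0.75 × 299 / (9.71 × 16) = 1.443 h

1.44 h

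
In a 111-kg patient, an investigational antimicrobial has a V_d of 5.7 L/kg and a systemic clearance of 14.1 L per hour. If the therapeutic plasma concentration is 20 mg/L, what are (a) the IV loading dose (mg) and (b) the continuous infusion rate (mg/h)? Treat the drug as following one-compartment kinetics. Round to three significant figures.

Vd = 5.7 L/kg × 111 kg = 632.7 L
Loading: fill Vd to C_target → 632.7 L × 20 mg/L = 12650 mg
Maintenance: replace elimination → rate = CL × Css = 14.10 × 20 = 282.0 mg/h

(a) 12700 mg; (b) 282 mg/h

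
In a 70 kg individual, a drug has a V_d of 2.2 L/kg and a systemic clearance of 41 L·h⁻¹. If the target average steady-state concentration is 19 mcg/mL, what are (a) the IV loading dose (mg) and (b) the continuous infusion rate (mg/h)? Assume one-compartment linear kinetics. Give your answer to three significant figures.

(a) 2930 mg; (b) 779 mg/h

Vd(total) = 70 kg × 2.2 L/kg = 154.0 L
LD = Vd · C_target = 154.0 × 19 = 2926 mg
Maintenance infusion rate = CL × Css = 41.00 × 19 = 779.0 mg/h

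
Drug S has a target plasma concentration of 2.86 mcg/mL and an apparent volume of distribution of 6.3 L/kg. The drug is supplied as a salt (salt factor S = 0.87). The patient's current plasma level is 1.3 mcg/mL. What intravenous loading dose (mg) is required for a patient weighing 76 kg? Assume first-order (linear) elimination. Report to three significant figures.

859 mg

Vd = 6.3 L/kg × 76 kg = 478.8 L
Concentration deficit ΔC = 2.86 − 1.3 = 1.560 mg/L
LD = Vd × ΔC / S = 478.8 × 1.560 / 0.87 = 858.5 mg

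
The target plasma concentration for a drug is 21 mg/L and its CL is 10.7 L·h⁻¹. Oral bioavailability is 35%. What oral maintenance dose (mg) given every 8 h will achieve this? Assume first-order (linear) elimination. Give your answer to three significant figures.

5140 mg

D = CL × Css × τ / F = 10.70 × 21 × 8 / 0.35 = 5136 mg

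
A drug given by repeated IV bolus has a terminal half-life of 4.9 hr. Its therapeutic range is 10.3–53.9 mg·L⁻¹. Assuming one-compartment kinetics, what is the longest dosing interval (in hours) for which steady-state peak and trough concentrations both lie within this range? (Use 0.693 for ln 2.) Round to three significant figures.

k = 0.693 / t½ = 0.693 / 4.9 = 0.1414 h⁻¹
Between IV bolus doses, concentration decays as C = C₀·e^(−kτ), so C_peak/C_trough = e^(kτ).
τ_max = ln(C_peak/C_trough) / k = ln(53.9/10.3) / 0.1414 = 1.655 / 0.1414 = 11.70 h

11.7 h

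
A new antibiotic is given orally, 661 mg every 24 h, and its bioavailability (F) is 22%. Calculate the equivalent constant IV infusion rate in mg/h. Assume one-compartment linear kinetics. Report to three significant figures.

Equivalent systemic input: infusion rate = F·D/τ.
Rate = 0.22 × 661 / 24 = 6.059 mg/h

6.06 mg/h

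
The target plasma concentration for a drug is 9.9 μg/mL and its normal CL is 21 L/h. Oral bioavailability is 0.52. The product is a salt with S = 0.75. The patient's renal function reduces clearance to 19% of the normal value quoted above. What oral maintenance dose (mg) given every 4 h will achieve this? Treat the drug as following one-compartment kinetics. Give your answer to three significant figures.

405 mg

Patient clearance = 0.19 × 21.00 = 3.990 L/h
At steady state, dose per interval replaces the amount cleared in that interval: F·S·D/τ = CL·Css.
D = CL × Css × τ / F / S = 3.990 × 9.9 × 4 / 0.52 / 0.75 = 405.1 mg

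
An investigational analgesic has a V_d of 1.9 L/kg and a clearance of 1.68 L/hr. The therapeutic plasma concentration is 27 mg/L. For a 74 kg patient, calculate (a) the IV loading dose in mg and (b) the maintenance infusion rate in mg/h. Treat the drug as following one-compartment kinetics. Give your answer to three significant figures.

Total Vd = 1.9 × 74 = 140.6 L
Loading dose = Vd × C = 140.6 × 27 = 3796 mg
Maintenance: replace elimination → rate = CL × Css = 1.680 × 27 = 45.36 mg/h

(a) 3800 mg; (b) 45.4 mg/h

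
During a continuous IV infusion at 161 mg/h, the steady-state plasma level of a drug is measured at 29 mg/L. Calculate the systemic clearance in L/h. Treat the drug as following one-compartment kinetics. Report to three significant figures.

5.55 L/h

At steady state, infusion rate = CL × Css, so CL = rate / Css.
CL = 161 / 29 = 5.552 L/h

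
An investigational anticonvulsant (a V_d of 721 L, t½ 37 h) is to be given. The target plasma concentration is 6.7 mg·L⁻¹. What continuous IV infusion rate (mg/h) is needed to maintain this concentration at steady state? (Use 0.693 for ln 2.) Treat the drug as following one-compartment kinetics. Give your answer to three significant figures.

CL = 0.693 × Vd / t½ = 0.693 × 721.0 / 37 = 13.50 L/h
Infusion rate = CL × Css = 13.50 × 6.7 = 90.45 mg/h

90.5 mg/h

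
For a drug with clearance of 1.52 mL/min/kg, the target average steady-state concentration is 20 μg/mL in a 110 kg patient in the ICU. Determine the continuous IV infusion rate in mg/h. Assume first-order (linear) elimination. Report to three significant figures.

201 mg/h

CL = 1.52 mL/min/kg × 110 kg = 167.2 mL/min = 167.2 × 60/1000 = 10.03 L/h
At steady state, infusion rate equals elimination rate: rate in = CL × Css.
Infusion rate = CL · Css = 10.03 L/h × 20 mg/L = 200.6 mg/h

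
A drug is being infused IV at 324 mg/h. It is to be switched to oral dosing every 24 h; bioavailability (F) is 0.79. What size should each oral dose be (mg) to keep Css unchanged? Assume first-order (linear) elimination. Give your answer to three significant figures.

To maintain the same Css, the systemic dosing rate must be unchanged: F·D/τ = infusion rate.
D = rate × τ / F = 324 × 24 / 0.79 = 9843 mg

9840 mg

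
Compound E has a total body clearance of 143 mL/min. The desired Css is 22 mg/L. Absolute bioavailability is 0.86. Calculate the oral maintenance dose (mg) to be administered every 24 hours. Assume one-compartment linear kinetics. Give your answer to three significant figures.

5270 mg

CL = 143 mL/min × 60/1000 = 8.580 L/h
At steady state, dose per interval replaces the amount cleared in that interval: F·D/τ = CL·Css.
D = CL × Css × τ / F = 8.580 × 22 × 24 / 0.86 = 5268 mg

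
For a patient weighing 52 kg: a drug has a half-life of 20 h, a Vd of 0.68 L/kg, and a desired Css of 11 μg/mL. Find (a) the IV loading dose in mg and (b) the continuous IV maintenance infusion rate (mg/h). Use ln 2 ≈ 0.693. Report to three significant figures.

(a) 389 mg; (b) 13.5 mg/h

Vd = 0.68 L/kg × 52 kg = 35.36 L
LD = Vd × C = 35.36 × 11 = 389.0 mg
CL = 0.693 × Vd / t½ = 0.693 × 35.36 / 20 = 1.225 L/h
Infusion rate = CL × Css = 1.225 × 11 = 13.48 mg/h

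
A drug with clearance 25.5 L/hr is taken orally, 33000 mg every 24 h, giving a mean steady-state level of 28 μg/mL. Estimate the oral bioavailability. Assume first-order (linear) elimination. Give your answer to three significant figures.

F·D/τ = CL·Css at steady state → F = CL·Css·τ / D.
F = 25.5 × 28 × 24 / 33000 = 0.519

0.519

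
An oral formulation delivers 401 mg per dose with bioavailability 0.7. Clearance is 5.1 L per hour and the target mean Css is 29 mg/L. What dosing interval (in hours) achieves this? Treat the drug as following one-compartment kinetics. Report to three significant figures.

F·D/τ = CL·Css → τ = F·D / (CL·Css).
τ = 0.7 × 401 / (5.1 × 29) = 1.898 h

1.90 h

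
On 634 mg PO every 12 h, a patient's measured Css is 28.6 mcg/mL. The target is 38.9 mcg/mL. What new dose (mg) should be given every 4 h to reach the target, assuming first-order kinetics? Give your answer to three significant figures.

287 mg

With linear kinetics, Css is proportional to dose rate (D/τ) at fixed clearance.
D₂ = D₁ × (Css,target / Css,current) × (τ₂/τ₁) = 634 × (38.9/28.6) × (4/12) = 287.4 mg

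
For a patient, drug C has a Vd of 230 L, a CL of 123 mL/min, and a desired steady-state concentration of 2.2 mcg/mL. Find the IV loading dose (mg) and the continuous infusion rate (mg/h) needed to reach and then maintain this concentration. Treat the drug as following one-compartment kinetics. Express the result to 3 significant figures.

(a) 506 mg; (b) 16.2 mg/h

Loading dose = Vd × C = 230.0 × 2.2 = 506.0 mg
CL = 123 mL/min × 60/1000 = 7.380 L/h
Infusion rate = 7.380 L/h × 2.2 mg/L = 16.24 mg/h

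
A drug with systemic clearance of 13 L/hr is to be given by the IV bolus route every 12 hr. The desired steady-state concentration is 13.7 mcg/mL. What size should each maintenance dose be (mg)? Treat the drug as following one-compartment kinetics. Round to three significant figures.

D = CL × Css × τ = 13.00 × 13.7 × 12 = 2137 mg

2140 mg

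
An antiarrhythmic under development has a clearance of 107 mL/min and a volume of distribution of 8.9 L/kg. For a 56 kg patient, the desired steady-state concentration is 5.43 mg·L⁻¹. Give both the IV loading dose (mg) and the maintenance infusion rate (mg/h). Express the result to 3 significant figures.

Total Vd = 8.9 × 56 = 498.4 L
Loading dose = Vd × C = 498.4 × 5.43 = 2706 mg
CL = 107 mL/min = 107 × 0.06 = 6.420 L/h
Maintenance infusion rate = CL × Css = 6.420 × 5.43 = 34.86 mg/h

(a) 2710 mg; (b) 34.9 mg/h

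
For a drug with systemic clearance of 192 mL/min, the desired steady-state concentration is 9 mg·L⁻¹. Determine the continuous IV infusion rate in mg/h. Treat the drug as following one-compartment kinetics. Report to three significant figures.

104 mg/h

CL = 192 mL/min × 60/1000 = 11.52 L/h
At steady state, infusion rate equals elimination rate: rate in = CL × Css.
Infusion rate = CL · Css = 11.52 L/h × 9 mg/L = 103.7 mg/h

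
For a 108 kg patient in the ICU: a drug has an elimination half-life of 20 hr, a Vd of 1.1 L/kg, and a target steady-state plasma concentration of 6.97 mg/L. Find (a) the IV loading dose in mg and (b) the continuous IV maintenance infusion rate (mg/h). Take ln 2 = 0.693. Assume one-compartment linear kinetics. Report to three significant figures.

Vd(total) = 108 kg × 1.1 L/kg = 118.8 L
LD = Vd × C = 118.8 × 6.97 = 828.0 mg
CL = 0.693 × Vd / t½ = 0.693 × 118.8 / 20 = 4.116 L/h
Infusion rate = CL × Css = 4.116 × 6.97 = 28.69 mg/h

(a) 828 mg; (b) 28.7 mg/h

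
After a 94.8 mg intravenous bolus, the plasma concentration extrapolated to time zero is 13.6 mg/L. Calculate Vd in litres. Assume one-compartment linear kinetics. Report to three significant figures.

6.97 L

Immediately after an IV bolus, C₀ = Dose / Vd, so Vd = Dose / C₀.
Vd = 94.8 / 13.6 = 6.971 L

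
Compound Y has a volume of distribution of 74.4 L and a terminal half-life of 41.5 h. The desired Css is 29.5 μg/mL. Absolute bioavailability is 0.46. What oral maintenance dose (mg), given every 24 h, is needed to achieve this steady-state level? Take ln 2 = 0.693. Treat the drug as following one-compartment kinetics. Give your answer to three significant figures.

CL = ln 2 · Vd / t½ = 0.693 × 74.40 / 41.5 = 1.242 L/h
D = CL × Css × τ / F = 1.242 × 29.5 × 24 / 0.46 = 1912 mg

1910 mg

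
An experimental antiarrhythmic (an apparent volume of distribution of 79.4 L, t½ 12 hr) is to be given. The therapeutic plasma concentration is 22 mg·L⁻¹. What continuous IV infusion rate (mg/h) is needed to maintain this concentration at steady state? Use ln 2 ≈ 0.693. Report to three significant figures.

101 mg/h

k = 0.693/12 = 0.05775 h⁻¹, so CL = k·Vd = 0.05775 × 79.40 = 4.585 L/h
Infusion rate = CL × Css = 4.585 × 22 = 100.9 mg/h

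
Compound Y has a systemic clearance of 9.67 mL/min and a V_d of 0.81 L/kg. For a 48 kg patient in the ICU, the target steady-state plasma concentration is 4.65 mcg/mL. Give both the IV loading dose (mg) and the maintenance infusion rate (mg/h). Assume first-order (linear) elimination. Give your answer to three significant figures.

(a) 181 mg; (b) 2.70 mg/h

Total Vd = 0.81 × 48 = 38.88 L
Loading: fill Vd to C_target → 38.88 L × 4.65 mg/L = 180.8 mg
Convert clearance: 9.67 mL/min × 60 min/h ÷ 1000 mL/L = 0.5802 L/h
Maintenance infusion rate = CL × Css = 0.5802 × 4.65 = 2.698 mg/h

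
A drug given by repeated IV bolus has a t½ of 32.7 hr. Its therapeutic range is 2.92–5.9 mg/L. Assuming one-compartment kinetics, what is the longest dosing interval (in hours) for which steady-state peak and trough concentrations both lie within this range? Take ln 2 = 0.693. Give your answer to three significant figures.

33.2 h

k = 0.693 / t½ = 0.693 / 32.7 = 0.02119 h⁻¹
Between IV bolus doses, concentration decays as C = C₀·e^(−kτ), so C_peak/C_trough = e^(kτ).
τ_max = ln(C_peak/C_trough) / k = ln(5.9/2.92) / 0.02119 = 0.7034 / 0.02119 = 33.19 h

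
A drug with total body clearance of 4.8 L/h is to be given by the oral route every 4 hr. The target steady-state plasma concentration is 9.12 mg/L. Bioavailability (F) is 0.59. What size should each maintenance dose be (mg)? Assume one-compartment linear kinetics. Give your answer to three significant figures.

D = CL × Css × τ / F = 4.800 × 9.12 × 4 / 0.59 = 296.8 mg

297 mg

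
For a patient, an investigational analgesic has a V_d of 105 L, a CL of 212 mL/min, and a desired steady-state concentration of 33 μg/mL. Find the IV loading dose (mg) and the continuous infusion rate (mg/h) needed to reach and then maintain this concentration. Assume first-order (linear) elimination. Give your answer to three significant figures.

Loading: fill Vd to C_target → 105.0 L × 33 mg/L = 3465 mg
CL = 212 mL/min × 60/1000 = 12.72 L/h
Infusion rate = 12.72 L/h × 33 mg/L = 419.8 mg/h

(a) 3470 mg; (b) 420 mg/h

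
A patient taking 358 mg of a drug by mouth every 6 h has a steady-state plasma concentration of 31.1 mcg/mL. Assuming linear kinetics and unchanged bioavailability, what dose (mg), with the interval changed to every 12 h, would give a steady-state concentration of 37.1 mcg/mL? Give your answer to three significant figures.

With linear kinetics, Css is proportional to dose rate (D/τ) at fixed clearance.
D₂ = D₁ × (Css,target / Css,current) × (τ₂/τ₁) = 358 × (37.1/31.1) × (12/6) = 854.1 mg

854 mg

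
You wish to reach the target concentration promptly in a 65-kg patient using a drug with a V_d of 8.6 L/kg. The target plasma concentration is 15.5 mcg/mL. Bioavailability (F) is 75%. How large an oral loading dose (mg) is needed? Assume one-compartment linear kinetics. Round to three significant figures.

11600 mg

Vd(total) = 65 kg × 8.6 L/kg = 559.0 L
LD = Vd × C / F = 559.0 × 15.50 / 0.75 = 11550 mg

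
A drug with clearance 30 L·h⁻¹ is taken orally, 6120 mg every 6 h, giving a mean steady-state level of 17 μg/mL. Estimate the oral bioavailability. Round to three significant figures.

0.500

F·D/τ = CL·Css at steady state → F = CL·Css·τ / D.
F = 30 × 17 × 6 / 6120 = 0.500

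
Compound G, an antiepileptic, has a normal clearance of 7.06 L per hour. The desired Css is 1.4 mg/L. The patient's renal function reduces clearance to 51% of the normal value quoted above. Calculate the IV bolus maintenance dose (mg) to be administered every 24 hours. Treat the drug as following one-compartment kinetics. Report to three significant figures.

121 mg

Patient clearance = 0.51 × 7.060 = 3.601 L/h
D = CL × Css × τ = 3.601 × 1.4 × 24 = 121.0 mg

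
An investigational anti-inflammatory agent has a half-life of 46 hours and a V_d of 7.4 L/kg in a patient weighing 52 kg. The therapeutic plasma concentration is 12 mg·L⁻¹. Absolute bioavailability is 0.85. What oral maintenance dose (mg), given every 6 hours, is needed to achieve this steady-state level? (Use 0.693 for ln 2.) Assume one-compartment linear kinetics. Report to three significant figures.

491 mg

Vd = 7.4 L/kg × 52 kg = 384.8 L
CL = ln 2 · Vd / t½ = 0.693 × 384.8 / 46 = 5.797 L/h
D = CL × Css × τ / F = 5.797 × 12 × 6 / 0.85 = 491.0 mg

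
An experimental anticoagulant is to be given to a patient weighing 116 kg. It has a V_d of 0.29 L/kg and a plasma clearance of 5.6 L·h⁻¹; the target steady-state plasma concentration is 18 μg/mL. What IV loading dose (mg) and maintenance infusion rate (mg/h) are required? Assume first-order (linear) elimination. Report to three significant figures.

Vd(total) = 116 kg × 0.29 L/kg = 33.64 L
LD = Vd · C_target = 33.64 × 18 = 605.5 mg
Maintenance infusion rate = CL × Css = 5.600 × 18 = 100.8 mg/h

(a) 606 mg; (b) 101 mg/h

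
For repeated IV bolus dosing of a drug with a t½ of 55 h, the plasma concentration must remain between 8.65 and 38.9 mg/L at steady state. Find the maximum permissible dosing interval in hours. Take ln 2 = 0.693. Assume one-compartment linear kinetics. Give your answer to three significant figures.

119 h

k = 0.693 / t½ = 0.693 / 55 = 0.01260 h⁻¹
Between IV bolus doses, concentration decays as C = C₀·e^(−kτ), so C_peak/C_trough = e^(kτ).
τ_max = ln(C_peak/C_trough) / k = ln(38.9/8.65) / 0.01260 = 1.503 / 0.01260 = 119.3 h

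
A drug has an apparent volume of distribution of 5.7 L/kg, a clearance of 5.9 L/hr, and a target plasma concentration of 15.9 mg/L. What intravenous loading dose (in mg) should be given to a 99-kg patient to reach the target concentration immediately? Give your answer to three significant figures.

Vd(total) = 99 kg × 5.7 L/kg = 564.3 L
LD = Vd × C = 564.3 × 15.90 = 8972 mg

8970 mg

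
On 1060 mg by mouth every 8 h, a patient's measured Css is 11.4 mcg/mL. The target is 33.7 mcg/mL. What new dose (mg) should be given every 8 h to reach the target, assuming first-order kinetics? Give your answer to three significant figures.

3130 mg

With linear kinetics, Css is proportional to dose rate (D/τ) at fixed clearance.
D₂ = D₁ × (Css,target / Css,current) = 1060 × 33.7/11.4 = 3134 mg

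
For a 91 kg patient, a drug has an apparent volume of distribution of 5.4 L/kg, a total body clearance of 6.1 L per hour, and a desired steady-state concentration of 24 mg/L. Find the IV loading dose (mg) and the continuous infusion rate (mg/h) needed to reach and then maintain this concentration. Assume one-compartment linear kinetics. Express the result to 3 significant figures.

Total Vd = 5.4 × 91 = 491.4 L
LD = Vd · C_target = 491.4 × 24 = 11790 mg
Maintenance infusion rate = CL × Css = 6.100 × 24 = 146.4 mg/h

(a) 11800 mg; (b) 146 mg/h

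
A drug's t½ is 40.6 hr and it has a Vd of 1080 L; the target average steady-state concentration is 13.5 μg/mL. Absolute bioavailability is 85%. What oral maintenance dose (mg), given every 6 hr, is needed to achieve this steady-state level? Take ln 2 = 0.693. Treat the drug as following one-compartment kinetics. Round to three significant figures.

k = 0.693/40.6 = 0.01707 h⁻¹, so CL = k·Vd = 0.01707 × 1080 = 18.44 L/h
D = CL × Css × τ / F = 18.44 × 13.5 × 6 / 0.85 = 1757 mg

1760 mg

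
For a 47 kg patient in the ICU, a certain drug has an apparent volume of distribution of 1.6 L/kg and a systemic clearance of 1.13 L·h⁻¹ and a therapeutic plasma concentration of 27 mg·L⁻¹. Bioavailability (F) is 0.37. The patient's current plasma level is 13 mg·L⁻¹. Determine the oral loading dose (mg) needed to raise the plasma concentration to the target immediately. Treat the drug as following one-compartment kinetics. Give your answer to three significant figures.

Total Vd = 1.6 × 47 = 75.20 L
LD is governed by Vd — clearance does not enter the loading-dose calculation.
Concentration deficit ΔC = 27 − 13 = 14.00 mg/L
LD = Vd × ΔC / F = 75.20 × 14.00 / 0.37 = 2845 mg

2850 mg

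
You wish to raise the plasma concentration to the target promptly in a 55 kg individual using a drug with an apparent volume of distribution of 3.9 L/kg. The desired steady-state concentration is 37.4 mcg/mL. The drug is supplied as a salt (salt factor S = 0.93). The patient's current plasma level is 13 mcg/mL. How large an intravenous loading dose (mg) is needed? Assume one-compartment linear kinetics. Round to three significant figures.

Total Vd = 3.9 × 55 = 214.5 L
Concentration deficit ΔC = 37.4 − 13 = 24.40 mg/L
LD = Vd × ΔC / S = 214.5 × 24.40 / 0.93 = 5628 mg

5630 mg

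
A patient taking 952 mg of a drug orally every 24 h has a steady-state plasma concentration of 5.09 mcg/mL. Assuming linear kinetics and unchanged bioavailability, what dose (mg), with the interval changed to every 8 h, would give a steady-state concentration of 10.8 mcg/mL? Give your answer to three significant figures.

For first-order elimination, Css ∝ F·D/(CL·τ); F and CL are unchanged, so Css ∝ D/τ.
D₂ = D₁ × (Css,target / Css,current) × (τ₂/τ₁) = 952 × (10.8/5.09) × (8/24) = 673.3 mg

673 mg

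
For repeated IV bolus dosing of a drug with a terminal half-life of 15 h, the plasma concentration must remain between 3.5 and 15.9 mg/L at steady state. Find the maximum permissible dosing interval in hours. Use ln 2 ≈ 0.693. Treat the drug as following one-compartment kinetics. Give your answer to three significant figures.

k = 0.693 / t½ = 0.693 / 15 = 0.04620 h⁻¹
Between IV bolus doses, concentration decays as C = C₀·e^(−kτ), so C_peak/C_trough = e^(kτ).
τ_max = ln(C_peak/C_trough) / k = ln(15.9/3.5) / 0.04620 = 1.514 / 0.04620 = 32.77 h

32.8 h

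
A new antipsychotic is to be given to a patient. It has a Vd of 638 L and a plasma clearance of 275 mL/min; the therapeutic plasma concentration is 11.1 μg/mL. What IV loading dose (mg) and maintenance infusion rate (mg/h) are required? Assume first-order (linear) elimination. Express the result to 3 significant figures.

(a) 7080 mg; (b) 183 mg/h

Loading dose = Vd × C = 638.0 × 11.1 = 7082 mg
Convert clearance: 275 mL/min × 60 min/h ÷ 1000 mL/L = 16.50 L/h
Infusion rate = 16.50 L/h × 11.1 mg/L = 183.2 mg/h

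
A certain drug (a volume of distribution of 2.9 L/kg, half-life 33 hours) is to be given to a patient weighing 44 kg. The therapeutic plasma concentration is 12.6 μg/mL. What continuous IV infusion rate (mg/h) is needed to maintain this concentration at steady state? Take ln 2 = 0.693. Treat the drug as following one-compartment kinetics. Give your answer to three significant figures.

33.8 mg/h

Vd = 2.9 L/kg × 44 kg = 127.6 L
CL = ln 2 · Vd / t½ = 0.693 × 127.6 / 33 = 2.680 L/h
Infusion rate = CL × Css = 2.680 × 12.6 = 33.77 mg/h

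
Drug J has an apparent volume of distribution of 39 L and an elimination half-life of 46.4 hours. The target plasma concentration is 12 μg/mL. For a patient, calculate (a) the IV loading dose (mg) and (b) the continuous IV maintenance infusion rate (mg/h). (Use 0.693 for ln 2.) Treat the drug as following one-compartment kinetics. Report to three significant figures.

(a) 468 mg; (b) 6.99 mg/h

LD = Vd × C = 39.00 × 12 = 468.0 mg
CL = 0.693 × Vd / t½ = 0.693 × 39.00 / 46.4 = 0.5825 L/h
Infusion rate = CL × Css = 0.5825 × 12 = 6.990 mg/h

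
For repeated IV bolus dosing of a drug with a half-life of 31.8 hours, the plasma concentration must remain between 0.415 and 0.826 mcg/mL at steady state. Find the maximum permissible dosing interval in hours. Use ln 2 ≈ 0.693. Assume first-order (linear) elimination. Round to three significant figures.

31.6 h

k = 0.693 / t½ = 0.693 / 31.8 = 0.02179 h⁻¹
Between IV bolus doses, concentration decays as C = C₀·e^(−kτ), so C_peak/C_trough = e^(kτ).
τ_max = ln(C_peak/C_trough) / k = ln(0.826/0.415) / 0.02179 = 0.6883 / 0.02179 = 31.59 h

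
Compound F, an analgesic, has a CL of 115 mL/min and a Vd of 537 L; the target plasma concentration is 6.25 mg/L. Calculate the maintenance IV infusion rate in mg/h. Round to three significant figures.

43.1 mg/h

CL = 115 mL/min × 60/1000 = 6.900 L/h
Infusion rate = CL · Css = 6.900 L/h × 6.25 mg/L = 43.13 mg/h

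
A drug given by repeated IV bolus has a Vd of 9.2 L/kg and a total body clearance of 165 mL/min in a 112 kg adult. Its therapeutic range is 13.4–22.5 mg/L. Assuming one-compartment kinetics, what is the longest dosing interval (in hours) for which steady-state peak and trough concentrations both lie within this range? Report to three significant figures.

Total Vd = 9.2 × 112 = 1030 L
Convert clearance: 165 mL/min × 60 min/h ÷ 1000 mL/L = 9.900 L/h
k = CL / Vd = 9.900 / 1030 = 0.009612 h⁻¹
Between IV bolus doses, concentration decays as C = C₀·e^(−kτ), so C_peak/C_trough = e^(kτ).
τ_max = ln(C_peak/C_trough) / k = ln(22.5/13.4) / 0.009612 = 0.5183 / 0.009612 = 53.92 h

53.9 h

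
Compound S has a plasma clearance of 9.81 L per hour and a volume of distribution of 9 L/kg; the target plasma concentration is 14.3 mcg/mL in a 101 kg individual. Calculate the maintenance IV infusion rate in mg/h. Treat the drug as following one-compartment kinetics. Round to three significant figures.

140 mg/h

Maintenance depends on clearance, not Vd — rate in must match rate out.
Rate = CL × Css = 9.810 × 14.3 = 140.3 mg/h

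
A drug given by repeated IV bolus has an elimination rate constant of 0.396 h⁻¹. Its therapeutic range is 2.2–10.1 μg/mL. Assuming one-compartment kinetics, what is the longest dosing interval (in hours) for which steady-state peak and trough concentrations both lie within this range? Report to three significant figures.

Between IV bolus doses, concentration decays as C = C₀·e^(−kτ), so C_peak/C_trough = e^(kτ).
τ_max = ln(C_peak/C_trough) / k = ln(10.1/2.2) / 0.3960 = 1.524 / 0.3960 = 3.848 h

3.85 h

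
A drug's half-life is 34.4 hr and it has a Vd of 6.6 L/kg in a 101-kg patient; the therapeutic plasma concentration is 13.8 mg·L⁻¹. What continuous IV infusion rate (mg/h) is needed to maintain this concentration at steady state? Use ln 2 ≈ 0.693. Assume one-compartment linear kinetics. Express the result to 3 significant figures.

Vd(total) = 101 kg × 6.6 L/kg = 666.6 L
CL = ln 2 · Vd / t½ = 0.693 × 666.6 / 34.4 = 13.43 L/h
Infusion rate = CL × Css = 13.43 × 13.8 = 185.3 mg/h

185 mg/h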